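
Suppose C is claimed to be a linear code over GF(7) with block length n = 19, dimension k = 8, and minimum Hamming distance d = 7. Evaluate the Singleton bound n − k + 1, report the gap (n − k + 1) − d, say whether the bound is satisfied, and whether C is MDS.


Singleton RHS = n − k + 1 = 12, slack = 5, bound satisfied, not MDS.

Singleton bound: d ≤ n − k + 1.
Here n = 19, k = 8, so n − k + 1 = 12.
Given d = 7, check d ≤ 12: YES.
Slack = (n − k + 1) − d = 5.
The code is NOT MDS (slack = 5 > 0).
Description: the claimed parameters are [19, 8, 7]_7; such a code would be non-MDS.


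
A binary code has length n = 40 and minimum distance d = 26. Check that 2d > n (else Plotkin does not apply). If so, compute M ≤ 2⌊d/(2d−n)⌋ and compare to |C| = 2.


Plotkin bound M ≤ 4; given |C| = 2 ≤ bound (satisfied).

Check applicability: 2d = 52, n = 40.
2d − n = 12 > 0, so Plotkin applies.
Compute d/(2d−n) = 26/12 ≈ 2.1667.
⌊d/(2d−n)⌋ = 2.
Plotkin bound: M ≤ 2·2 = 4.
Given |C| = 2, check: satisfied.
This |C| is below the Plotkin bound.


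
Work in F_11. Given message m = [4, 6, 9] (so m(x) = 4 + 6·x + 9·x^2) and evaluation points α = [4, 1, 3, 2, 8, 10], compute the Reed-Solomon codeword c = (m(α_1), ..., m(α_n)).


c = [7, 8, 4, 8, 1, 7]

Message polynomial: m(x) = 4 + 6·x + 9·x^2 (mod 11).
For each evaluation point α_i, compute m(α_i) mod 11:
  α_1 = 4: Horner steps 9 → 9 → 7, so m(4) = 7.
  α_2 = 1: Horner steps 9 → 4 → 8, so m(1) = 8.
  α_3 = 3: Horner steps 9 → 0 → 4, so m(3) = 4.
  α_4 = 2: Horner steps 9 → 2 → 8, so m(2) = 8.
  α_5 = 8: Horner steps 9 → 1 → 1, so m(8) = 1.
  α_6 = 10: Horner steps 9 → 8 → 7, so m(10) = 7.
Codeword c = [7, 8, 4, 8, 1, 7] ∈ F_11^6.


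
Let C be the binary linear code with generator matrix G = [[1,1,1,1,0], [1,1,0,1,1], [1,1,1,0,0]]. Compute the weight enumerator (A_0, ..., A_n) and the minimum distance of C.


Weight distribution: A_0 = 1, A_1 = 1, A_2 = 1, A_3 = 3, A_4 = 2. Minimum distance d = 1.

Enumerate all 2^3 = 8 messages m ∈ F_2^3.
For each, compute codeword c = mG in F_2^5, then tally its weight.
  m = 000 → c = 00000, weight = 0.
  m = 100 → c = 11110, weight = 4.
  m = 010 → c = 11011, weight = 4.
  m = 110 → c = 00101, weight = 2.
  m = 001 → c = 11100, weight = 3.
  m = 101 → c = 00010, weight = 1.
  m = 011 → c = 00111, weight = 3.
  m = 111 → c = 11001, weight = 3.
Tally weights:
  weight 0: 1 codewords.
  weight 1: 1 codewords.
  weight 2: 1 codewords.
  weight 3: 3 codewords.
  weight 4: 2 codewords.
Minimum distance d = smallest w > 0 with A_w > 0 = 1.
Sanity: Σ A_w = 8 = 2^3 = 8 ✓.


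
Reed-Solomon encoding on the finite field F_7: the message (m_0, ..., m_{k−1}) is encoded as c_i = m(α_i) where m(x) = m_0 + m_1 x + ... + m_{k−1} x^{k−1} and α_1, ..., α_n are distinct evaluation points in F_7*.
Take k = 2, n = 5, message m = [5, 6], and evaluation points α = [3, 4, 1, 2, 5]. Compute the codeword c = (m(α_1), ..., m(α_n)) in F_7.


c = [2, 1, 4, 3, 0]

Message polynomial: m(x) = 5 + 6·x (mod 7).
For each evaluation point α_i, compute m(α_i) mod 7:
  α_1 = 3: Horner steps 6 → 2, so m(3) = 2.
  α_2 = 4: Horner steps 6 → 1, so m(4) = 1.
  α_3 = 1: Horner steps 6 → 4, so m(1) = 4.
  α_4 = 2: Horner steps 6 → 3, so m(2) = 3.
  α_5 = 5: Horner steps 6 → 0, so m(5) = 0.
Codeword c = [2, 1, 4, 3, 0] ∈ F_7^5.


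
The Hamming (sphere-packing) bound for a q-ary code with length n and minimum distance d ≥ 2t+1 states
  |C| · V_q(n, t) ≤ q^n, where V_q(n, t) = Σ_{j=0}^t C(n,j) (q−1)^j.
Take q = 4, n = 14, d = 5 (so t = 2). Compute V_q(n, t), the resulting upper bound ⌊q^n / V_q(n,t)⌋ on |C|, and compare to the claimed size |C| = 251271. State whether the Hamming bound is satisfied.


V_q(n, t) = 862, q^n = 268435456, Hamming bound = 311410, |C| = 251271 ≤ bound (satisfied).

Step 1: Compute V_q(n, t) = Σ_{j=0}^2 C(n, j) (q−1)^j.
  j = 0: C(14,0)·(3)^0 = 1·1 = 1.
  j = 1: C(14,1)·(3)^1 = 14·3 = 42.
  j = 2: C(14,2)·(3)^2 = 91·9 = 819.
  V_q(n, t) = 1 + 42 + 819 = 862.
Step 2: q^n = 4^14 = 268435456.
Step 3: Hamming bound ⌊q^n / V_q(n,t)⌋ = ⌊268435456/862⌋ = 311410.
Step 4: Compare |C| = 251271 to 311410: satisfied.
The claimed |C| lies below the Hamming bound.


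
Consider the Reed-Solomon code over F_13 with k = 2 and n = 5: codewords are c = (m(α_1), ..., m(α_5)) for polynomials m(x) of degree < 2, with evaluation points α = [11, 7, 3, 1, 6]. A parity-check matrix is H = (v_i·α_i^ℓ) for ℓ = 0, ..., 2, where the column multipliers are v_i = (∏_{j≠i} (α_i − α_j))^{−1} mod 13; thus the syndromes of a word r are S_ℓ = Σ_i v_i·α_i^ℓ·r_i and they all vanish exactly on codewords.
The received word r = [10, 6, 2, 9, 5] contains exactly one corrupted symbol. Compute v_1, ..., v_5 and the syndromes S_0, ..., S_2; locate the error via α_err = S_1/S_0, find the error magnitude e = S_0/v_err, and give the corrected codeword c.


S = (11, 11, 11), error at position 4, error magnitude e = 9, c = [10, 6, 2, 0, 5].

Step 1: column multipliers v_i = (∏_{j≠i}(α_i − α_j))^{−1} mod 13.
  i = 1 (α = 11): (11−7)(11−3)(11−1)(11−6) = 4·8·10·5 = 1600 ≡ 1, so v_1 = 1^{−1} = 1 (mod 13).
  i = 2 (α = 7): (7−11)(7−3)(7−1)(7−6) = (−4)·4·6·1 = −96 ≡ 8, so v_2 = 8^{−1} = 5 (mod 13).
  i = 3 (α = 3): (3−11)(3−7)(3−1)(3−6) = (−8)·(−4)·2·(−3) = −192 ≡ 3, so v_3 = 3^{−1} = 9 (mod 13).
  i = 4 (α = 1): (1−11)(1−7)(1−3)(1−6) = (−10)·(−6)·(−2)·(−5) = 600 ≡ 2, so v_4 = 2^{−1} = 7 (mod 13).
  i = 5 (α = 6): (6−11)(6−7)(6−3)(6−1) = (−5)·(−1)·3·5 = 75 ≡ 10, so v_5 = 10^{−1} = 4 (mod 13).
  v = [1, 5, 9, 7, 4].
Step 2: syndromes of r = [10, 6, 2, 9, 5] (all sums mod 13).
  S_0 = Σ v_i r_i = 1·10 + 5·6 + 9·2 + 7·9 + 4·5 = 141 ≡ 11.
  S_1 = Σ v_i α_i r_i = 1·11·10 + 5·7·6 + 9·3·2 + 7·1·9 + 4·6·5 = 557 ≡ 11.
  α_i^2 mod 13 = [4, 10, 9, 1, 10].
  S_2 = Σ v_i α_i^2 r_i = 1·4·10 + 5·10·6 + 9·9·2 + 7·1·9 + 4·10·5 = 765 ≡ 11.
  S = (11, 11, 11) ≠ 0, so r is not a codeword (an error is present).
Step 3: locate the error. For a single error e at position i, S_ℓ = v_i·e·α_i^ℓ, so α_err = S_1/S_0.
  S_0^{−1} = 11^{−1} = 6 (mod 13), so α_err = 11·6 = 66 ≡ 1 = α_4. Error position i = 4.
  Consistency check: S_2/S_1 = 11·6 = 66 ≡ 1 = α_err ✓ (single-error assumption holds).
Step 4: error magnitude e = S_0/v_4 = S_0·∏_{j≠4}(α_4 − α_j) = 11·2 = 22 ≡ 9 (mod 13).
Step 5: correct position 4: c_4 = r_4 − e = 9 − 9 ≡ 0 (mod 13). Hence c = [10, 6, 2, 0, 5].
  Check: interpolating c through the α_i gives m(x) = 12 + 1·x (degree < 2) with m(α_i) = c_i for every i, so c is indeed a codeword.


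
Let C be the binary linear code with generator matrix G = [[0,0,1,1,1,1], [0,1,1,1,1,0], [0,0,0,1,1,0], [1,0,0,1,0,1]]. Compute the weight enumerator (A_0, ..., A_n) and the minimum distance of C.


Weight distribution: A_0 = 1, A_2 = 4, A_3 = 6, A_4 = 3, A_5 = 2. Minimum distance d = 2.

Enumerate all 2^4 = 16 messages m ∈ F_2^4.
For each, compute codeword c = mG in F_2^6, then tally its weight.
  m = 0000 → c = 000000, weight = 0.
  m = 1000 → c = 001111, weight = 4.
  m = 0100 → c = 011110, weight = 4.
  m = 1100 → c = 010001, weight = 2.
  m = 0010 → c = 000110, weight = 2.
  m = 1010 → c = 001001, weight = 2.
  m = 0110 → c = 011000, weight = 2.
  m = 1110 → c = 010111, weight = 4.
  m = 0001 → c = 100101, weight = 3.
  m = 1001 → c = 101010, weight = 3.
  m = 0101 → c = 111011, weight = 5.
  m = 1101 → c = 110100, weight = 3.
  m = 0011 → c = 100011, weight = 3.
  m = 1011 → c = 101100, weight = 3.
  m = 0111 → c = 111101, weight = 5.
  m = 1111 → c = 110010, weight = 3.
Tally weights:
  weight 0: 1 codewords.
  weight 2: 4 codewords.
  weight 3: 6 codewords.
  weight 4: 3 codewords.
  weight 5: 2 codewords.
Minimum distance d = smallest w > 0 with A_w > 0 = 2.
Sanity: Σ A_w = 16 = 2^4 = 16 ✓.


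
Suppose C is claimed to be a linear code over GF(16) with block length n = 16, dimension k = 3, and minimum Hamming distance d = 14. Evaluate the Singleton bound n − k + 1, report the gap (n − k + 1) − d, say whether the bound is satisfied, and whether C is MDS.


Singleton RHS = n − k + 1 = 14, slack = 0, bound satisfied, MDS.

Singleton bound: d ≤ n − k + 1.
Here n = 16, k = 3, so n − k + 1 = 14.
Given d = 14, check d ≤ 14: YES.
Slack = (n − k + 1) − d = 0.
The code is MDS (slack = 0).
Description: the claimed parameters are [16, 3, 14]_16; such a code would be MDS (meets Singleton bound).


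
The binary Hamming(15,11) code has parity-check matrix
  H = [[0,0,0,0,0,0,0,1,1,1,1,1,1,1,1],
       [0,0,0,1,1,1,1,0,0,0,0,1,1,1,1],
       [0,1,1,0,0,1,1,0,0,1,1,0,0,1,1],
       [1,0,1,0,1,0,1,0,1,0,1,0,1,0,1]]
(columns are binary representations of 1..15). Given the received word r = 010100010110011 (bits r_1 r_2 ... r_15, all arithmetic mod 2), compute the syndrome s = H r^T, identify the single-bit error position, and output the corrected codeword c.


s = (1, 1, 1, 0)^T, error position = 14, corrected codeword c = 010100010110001

Compute s = H r^T mod 2 one row at a time:
  s_1 = 1 + 0 + 1 + 1 + 0 + 0 + 1 + 1 = 5 ≡ 1 (mod 2).
  s_2 = 1 + 0 + 0 + 0 + 0 + 0 + 1 + 1 = 3 ≡ 1 (mod 2).
  s_3 = 1 + 0 + 0 + 0 + 1 + 1 + 1 + 1 = 5 ≡ 1 (mod 2).
  s_4 = 0 + 0 + 0 + 0 + 0 + 1 + 0 + 1 = 2 ≡ 0 (mod 2).
s = (1, 1, 1, 0)^T — this equals column 14 of H (binary 1110), so error is at position 14.
Correct: flip bit 14 of r = 010100010110011 to get c = 010100010110001.


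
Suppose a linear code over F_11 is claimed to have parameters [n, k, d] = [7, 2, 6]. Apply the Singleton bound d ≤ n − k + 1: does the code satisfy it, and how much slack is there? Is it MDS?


Singleton RHS = n − k + 1 = 6, slack = 0, bound satisfied, MDS.

Singleton bound: d ≤ n − k + 1.
Here n = 7, k = 2, so n − k + 1 = 6.
Given d = 6, check d ≤ 6: YES.
Slack = (n − k + 1) − d = 0.
The code is MDS (slack = 0).
Description: the claimed parameters are [7, 2, 6]_11; such a code would be MDS (meets Singleton bound).


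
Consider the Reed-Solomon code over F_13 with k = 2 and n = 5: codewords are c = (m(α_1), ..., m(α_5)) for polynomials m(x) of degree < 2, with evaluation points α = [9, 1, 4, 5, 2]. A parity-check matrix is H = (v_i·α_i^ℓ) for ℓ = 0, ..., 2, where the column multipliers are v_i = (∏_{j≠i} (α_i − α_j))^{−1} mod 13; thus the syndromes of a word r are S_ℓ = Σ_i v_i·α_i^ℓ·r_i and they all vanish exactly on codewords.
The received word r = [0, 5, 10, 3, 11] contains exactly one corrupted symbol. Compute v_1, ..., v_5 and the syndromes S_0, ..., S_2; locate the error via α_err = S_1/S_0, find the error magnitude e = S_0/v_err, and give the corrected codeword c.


S = (6, 2, 5), error at position 1, error magnitude e = 12, c = [1, 5, 10, 3, 11].

Step 1: column multipliers v_i = (∏_{j≠i}(α_i − α_j))^{−1} mod 13.
  i = 1 (α = 9): (9−1)(9−4)(9−5)(9−2) = 8·5·4·7 = 1120 ≡ 2, so v_1 = 2^{−1} = 7 (mod 13).
  i = 2 (α = 1): (1−9)(1−4)(1−5)(1−2) = (−8)·(−3)·(−4)·(−1) = 96 ≡ 5, so v_2 = 5^{−1} = 8 (mod 13).
  i = 3 (α = 4): (4−9)(4−1)(4−5)(4−2) = (−5)·3·(−1)·2 = 30 ≡ 4, so v_3 = 4^{−1} = 10 (mod 13).
  i = 4 (α = 5): (5−9)(5−1)(5−4)(5−2) = (−4)·4·1·3 = −48 ≡ 4, so v_4 = 4^{−1} = 10 (mod 13).
  i = 5 (α = 2): (2−9)(2−1)(2−4)(2−5) = (−7)·1·(−2)·(−3) = −42 ≡ 10, so v_5 = 10^{−1} = 4 (mod 13).
  v = [7, 8, 10, 10, 4].
Step 2: syndromes of r = [0, 5, 10, 3, 11] (all sums mod 13).
  S_0 = Σ v_i r_i = 7·0 + 8·5 + 10·10 + 10·3 + 4·11 = 214 ≡ 6.
  S_1 = Σ v_i α_i r_i = 7·9·0 + 8·1·5 + 10·4·10 + 10·5·3 + 4·2·11 = 678 ≡ 2.
  α_i^2 mod 13 = [3, 1, 3, 12, 4].
  S_2 = Σ v_i α_i^2 r_i = 7·3·0 + 8·1·5 + 10·3·10 + 10·12·3 + 4·4·11 = 876 ≡ 5.
  S = (6, 2, 5) ≠ 0, so r is not a codeword (an error is present).
Step 3: locate the error. For a single error e at position i, S_ℓ = v_i·e·α_i^ℓ, so α_err = S_1/S_0.
  S_0^{−1} = 6^{−1} = 11 (mod 13), so α_err = 2·11 = 22 ≡ 9 = α_1. Error position i = 1.
  Consistency check: S_2/S_1 = 5·7 = 35 ≡ 9 = α_err ✓ (single-error assumption holds).
Step 4: error magnitude e = S_0/v_1 = S_0·∏_{j≠1}(α_1 − α_j) = 6·2 = 12 ≡ 12 (mod 13).
Step 5: correct position 1: c_1 = r_1 − e = 0 − 12 ≡ 1 (mod 13). Hence c = [1, 5, 10, 3, 11].
  Check: interpolating c through the α_i gives m(x) = 12 + 6·x (degree < 2) with m(α_i) = c_i for every i, so c is indeed a codeword.


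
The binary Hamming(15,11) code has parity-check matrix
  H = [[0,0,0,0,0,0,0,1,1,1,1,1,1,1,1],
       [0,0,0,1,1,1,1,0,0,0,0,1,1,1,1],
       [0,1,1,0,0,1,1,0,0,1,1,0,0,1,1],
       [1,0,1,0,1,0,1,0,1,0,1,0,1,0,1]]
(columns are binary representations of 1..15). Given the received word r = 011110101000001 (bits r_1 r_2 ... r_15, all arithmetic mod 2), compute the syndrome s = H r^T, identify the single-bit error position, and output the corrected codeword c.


s = (0, 0, 0, 1)^T, error position = 1, corrected codeword c = 111110101000001

Compute s = H r^T mod 2 one row at a time:
  s_1 = 0 + 1 + 0 + 0 + 0 + 0 + 0 + 1 = 2 ≡ 0 (mod 2).
  s_2 = 1 + 1 + 0 + 1 + 0 + 0 + 0 + 1 = 4 ≡ 0 (mod 2).
  s_3 = 1 + 1 + 0 + 1 + 0 + 0 + 0 + 1 = 4 ≡ 0 (mod 2).
  s_4 = 0 + 1 + 1 + 1 + 1 + 0 + 0 + 1 = 5 ≡ 1 (mod 2).
s = (0, 0, 0, 1)^T — this equals column 1 of H (binary 0001), so error is at position 1.
Correct: flip bit 1 of r = 011110101000001 to get c = 111110101000001.


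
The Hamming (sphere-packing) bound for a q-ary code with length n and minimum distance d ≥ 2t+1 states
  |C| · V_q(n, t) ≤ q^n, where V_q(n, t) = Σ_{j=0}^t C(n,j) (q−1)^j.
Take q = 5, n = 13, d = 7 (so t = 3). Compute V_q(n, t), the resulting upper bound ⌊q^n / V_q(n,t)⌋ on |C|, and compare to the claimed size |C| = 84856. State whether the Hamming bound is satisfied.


V_q(n, t) = 19605, q^n = 1220703125, Hamming bound = 62264, |C| = 84856 > bound (violated).

Step 1: Compute V_q(n, t) = Σ_{j=0}^3 C(n, j) (q−1)^j.
  j = 0: C(13,0)·(4)^0 = 1·1 = 1.
  j = 1: C(13,1)·(4)^1 = 13·4 = 52.
  j = 2: C(13,2)·(4)^2 = 78·16 = 1248.
  j = 3: C(13,3)·(4)^3 = 286·64 = 18304.
  V_q(n, t) = 1 + 52 + 1248 + 18304 = 19605.
Step 2: q^n = 5^13 = 1220703125.
Step 3: Hamming bound ⌊q^n / V_q(n,t)⌋ = ⌊1220703125/19605⌋ = 62264.
Step 4: Compare |C| = 84856 to 62264: violated.
The claimed |C| lies above the Hamming bound, so no 5-ary code of length 13 with d ≥ 7 can have 84856 codewords.


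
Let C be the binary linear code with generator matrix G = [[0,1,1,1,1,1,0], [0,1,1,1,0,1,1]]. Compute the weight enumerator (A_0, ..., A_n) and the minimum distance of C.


Weight distribution: A_0 = 1, A_2 = 1, A_5 = 2. Minimum distance d = 2.

Enumerate all 2^2 = 4 messages m ∈ F_2^2.
For each, compute codeword c = mG in F_2^7, then tally its weight.
  m = 00 → c = 0000000, weight = 0.
  m = 10 → c = 0111110, weight = 5.
  m = 01 → c = 0111011, weight = 5.
  m = 11 → c = 0000101, weight = 2.
Tally weights:
  weight 0: 1 codewords.
  weight 2: 1 codewords.
  weight 5: 2 codewords.
Minimum distance d = smallest w > 0 with A_w > 0 = 2.
Sanity: Σ A_w = 4 = 2^2 = 4 ✓.


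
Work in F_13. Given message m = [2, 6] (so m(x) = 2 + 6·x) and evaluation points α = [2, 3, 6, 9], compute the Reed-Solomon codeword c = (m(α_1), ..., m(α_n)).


c = [1, 7, 12, 4]

Message polynomial: m(x) = 2 + 6·x (mod 13).
For each evaluation point α_i, compute m(α_i) mod 13:
  α_1 = 2: Horner steps 6 → 1, so m(2) = 1.
  α_2 = 3: Horner steps 6 → 7, so m(3) = 7.
  α_3 = 6: Horner steps 6 → 12, so m(6) = 12.
  α_4 = 9: Horner steps 6 → 4, so m(9) = 4.
Codeword c = [1, 7, 12, 4] ∈ F_13^4.


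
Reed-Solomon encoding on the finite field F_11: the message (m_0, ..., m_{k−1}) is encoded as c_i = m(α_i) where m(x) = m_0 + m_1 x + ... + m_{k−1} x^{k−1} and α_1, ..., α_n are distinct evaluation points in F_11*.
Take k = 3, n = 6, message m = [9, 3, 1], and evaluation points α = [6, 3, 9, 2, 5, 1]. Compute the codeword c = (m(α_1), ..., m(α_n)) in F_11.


c = [8, 5, 7, 8, 5, 2]

Message polynomial: m(x) = 9 + 3·x + 1·x^2 (mod 11).
For each evaluation point α_i, compute m(α_i) mod 11:
  α_1 = 6: Horner steps 1 → 9 → 8, so m(6) = 8.
  α_2 = 3: Horner steps 1 → 6 → 5, so m(3) = 5.
  α_3 = 9: Horner steps 1 → 1 → 7, so m(9) = 7.
  α_4 = 2: Horner steps 1 → 5 → 8, so m(2) = 8.
  α_5 = 5: Horner steps 1 → 8 → 5, so m(5) = 5.
  α_6 = 1: Horner steps 1 → 4 → 2, so m(1) = 2.
Codeword c = [8, 5, 7, 8, 5, 2] ∈ F_11^6.


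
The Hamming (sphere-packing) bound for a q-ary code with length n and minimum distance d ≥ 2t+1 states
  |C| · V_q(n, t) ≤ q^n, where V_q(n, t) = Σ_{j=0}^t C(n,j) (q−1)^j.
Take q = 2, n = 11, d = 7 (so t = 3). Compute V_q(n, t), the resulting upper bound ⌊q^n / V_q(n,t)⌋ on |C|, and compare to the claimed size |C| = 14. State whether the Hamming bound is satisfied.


V_q(n, t) = 232, q^n = 2048, Hamming bound = 8, |C| = 14 > bound (violated).

Step 1: Compute V_q(n, t) = Σ_{j=0}^3 C(n, j) (q−1)^j.
  j = 0: C(11,0)·(1)^0 = 1·1 = 1.
  j = 1: C(11,1)·(1)^1 = 11·1 = 11.
  j = 2: C(11,2)·(1)^2 = 55·1 = 55.
  j = 3: C(11,3)·(1)^3 = 165·1 = 165.
  V_q(n, t) = 1 + 11 + 55 + 165 = 232.
Step 2: q^n = 2^11 = 2048.
Step 3: Hamming bound ⌊q^n / V_q(n,t)⌋ = ⌊2048/232⌋ = 8.
Step 4: Compare |C| = 14 to 8: violated.
The claimed |C| lies above the Hamming bound, so no 2-ary code of length 11 with d ≥ 7 can have 14 codewords.


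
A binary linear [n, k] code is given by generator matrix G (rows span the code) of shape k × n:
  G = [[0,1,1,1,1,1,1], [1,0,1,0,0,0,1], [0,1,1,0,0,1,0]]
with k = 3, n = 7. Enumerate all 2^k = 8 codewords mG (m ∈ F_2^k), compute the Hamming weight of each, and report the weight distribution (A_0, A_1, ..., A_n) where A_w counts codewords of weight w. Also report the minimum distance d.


Weight distribution: A_0 = 1, A_3 = 3, A_4 = 2, A_5 = 1, A_6 = 1. Minimum distance d = 3.

Enumerate all 2^3 = 8 messages m ∈ F_2^3.
For each, compute codeword c = mG in F_2^7, then tally its weight.
  m = 000 → c = 0000000, weight = 0.
  m = 100 → c = 0111111, weight = 6.
  m = 010 → c = 1010001, weight = 3.
  m = 110 → c = 1101110, weight = 5.
  m = 001 → c = 0110010, weight = 3.
  m = 101 → c = 0001101, weight = 3.
  m = 011 → c = 1100011, weight = 4.
  m = 111 → c = 1011100, weight = 4.
Tally weights:
  weight 0: 1 codewords.
  weight 3: 3 codewords.
  weight 4: 2 codewords.
  weight 5: 1 codewords.
  weight 6: 1 codewords.
Minimum distance d = smallest w > 0 with A_w > 0 = 3.
Sanity: Σ A_w = 8 = 2^3 = 8 ✓.


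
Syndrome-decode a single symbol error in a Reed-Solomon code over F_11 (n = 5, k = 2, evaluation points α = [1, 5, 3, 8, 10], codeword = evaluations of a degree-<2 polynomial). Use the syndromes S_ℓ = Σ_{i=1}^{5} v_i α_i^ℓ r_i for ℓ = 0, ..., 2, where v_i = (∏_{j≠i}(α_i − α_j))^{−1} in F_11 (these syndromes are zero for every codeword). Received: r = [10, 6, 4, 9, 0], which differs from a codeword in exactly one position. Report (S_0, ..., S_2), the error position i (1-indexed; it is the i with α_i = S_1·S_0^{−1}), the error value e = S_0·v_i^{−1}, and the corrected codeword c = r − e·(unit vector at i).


S = (7, 7, 7), error at position 1, error magnitude e = 8, c = [2, 6, 4, 9, 0].

Step 1: column multipliers v_i = (∏_{j≠i}(α_i − α_j))^{−1} mod 11.
  i = 1 (α = 1): (1−5)(1−3)(1−8)(1−10) = (−4)·(−2)·(−7)·(−9) = 504 ≡ 9, so v_1 = 9^{−1} = 5 (mod 11).
  i = 2 (α = 5): (5−1)(5−3)(5−8)(5−10) = 4·2·(−3)·(−5) = 120 ≡ 10, so v_2 = 10^{−1} = 10 (mod 11).
  i = 3 (α = 3): (3−1)(3−5)(3−8)(3−10) = 2·(−2)·(−5)·(−7) = −140 ≡ 3, so v_3 = 3^{−1} = 4 (mod 11).
  i = 4 (α = 8): (8−1)(8−5)(8−3)(8−10) = 7·3·5·(−2) = −210 ≡ 10, so v_4 = 10^{−1} = 10 (mod 11).
  i = 5 (α = 10): (10−1)(10−5)(10−3)(10−8) = 9·5·7·2 = 630 ≡ 3, so v_5 = 3^{−1} = 4 (mod 11).
  v = [5, 10, 4, 10, 4].
Step 2: syndromes of r = [10, 6, 4, 9, 0] (all sums mod 11).
  S_0 = Σ v_i r_i = 5·10 + 10·6 + 4·4 + 10·9 + 4·0 = 216 ≡ 7.
  S_1 = Σ v_i α_i r_i = 5·1·10 + 10·5·6 + 4·3·4 + 10·8·9 + 4·10·0 = 1118 ≡ 7.
  α_i^2 mod 11 = [1, 3, 9, 9, 1].
  S_2 = Σ v_i α_i^2 r_i = 5·1·10 + 10·3·6 + 4·9·4 + 10·9·9 + 4·1·0 = 1184 ≡ 7.
  S = (7, 7, 7) ≠ 0, so r is not a codeword (an error is present).
Step 3: locate the error. For a single error e at position i, S_ℓ = v_i·e·α_i^ℓ, so α_err = S_1/S_0.
  S_0^{−1} = 7^{−1} = 8 (mod 11), so α_err = 7·8 = 56 ≡ 1 = α_1. Error position i = 1.
  Consistency check: S_2/S_1 = 7·8 = 56 ≡ 1 = α_err ✓ (single-error assumption holds).
Step 4: error magnitude e = S_0/v_1 = S_0·∏_{j≠1}(α_1 − α_j) = 7·9 = 63 ≡ 8 (mod 11).
Step 5: correct position 1: c_1 = r_1 − e = 10 − 8 ≡ 2 (mod 11). Hence c = [2, 6, 4, 9, 0].
  Check: interpolating c through the α_i gives m(x) = 1 + 1·x (degree < 2) with m(α_i) = c_i for every i, so c is indeed a codeword.


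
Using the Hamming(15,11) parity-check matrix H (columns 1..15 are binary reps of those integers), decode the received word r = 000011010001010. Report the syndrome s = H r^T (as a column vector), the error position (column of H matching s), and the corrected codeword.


s = (1, 0, 0, 1)^T, error position = 9, corrected codeword c = 000011011001010

Compute s = H r^T mod 2 one row at a time:
  s_1 = 1 + 0 + 0 + 0 + 1 + 0 + 1 + 0 = 3 ≡ 1 (mod 2).
  s_2 = 0 + 1 + 1 + 0 + 1 + 0 + 1 + 0 = 4 ≡ 0 (mod 2).
  s_3 = 0 + 0 + 1 + 0 + 0 + 0 + 1 + 0 = 2 ≡ 0 (mod 2).
  s_4 = 0 + 0 + 1 + 0 + 0 + 0 + 0 + 0 = 1 ≡ 1 (mod 2).
s = (1, 0, 0, 1)^T — this equals column 9 of H (binary 1001), so error is at position 9.
Correct: flip bit 9 of r = 000011010001010 to get c = 000011011001010.


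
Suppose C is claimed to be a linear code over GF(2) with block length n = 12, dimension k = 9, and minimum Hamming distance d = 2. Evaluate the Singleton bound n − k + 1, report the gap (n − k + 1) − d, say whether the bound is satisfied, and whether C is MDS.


Singleton RHS = n − k + 1 = 4, slack = 2, bound satisfied, not MDS.

Singleton bound: d ≤ n − k + 1.
Here n = 12, k = 9, so n − k + 1 = 4.
Given d = 2, check d ≤ 4: YES.
Slack = (n − k + 1) − d = 2.
The code is NOT MDS (slack = 2 > 0).
Description: the claimed parameters are [12, 9, 2]_2; such a code would be non-MDS.


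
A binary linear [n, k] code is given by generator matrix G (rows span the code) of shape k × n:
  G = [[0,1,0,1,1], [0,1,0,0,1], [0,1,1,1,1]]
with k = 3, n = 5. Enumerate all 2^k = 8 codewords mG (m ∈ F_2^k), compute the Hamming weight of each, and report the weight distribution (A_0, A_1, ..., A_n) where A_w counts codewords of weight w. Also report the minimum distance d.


Weight distribution: A_0 = 1, A_1 = 2, A_2 = 2, A_3 = 2, A_4 = 1. Minimum distance d = 1.

Enumerate all 2^3 = 8 messages m ∈ F_2^3.
For each, compute codeword c = mG in F_2^5, then tally its weight.
  m = 000 → c = 00000, weight = 0.
  m = 100 → c = 01011, weight = 3.
  m = 010 → c = 01001, weight = 2.
  m = 110 → c = 00010, weight = 1.
  m = 001 → c = 01111, weight = 4.
  m = 101 → c = 00100, weight = 1.
  m = 011 → c = 00110, weight = 2.
  m = 111 → c = 01101, weight = 3.
Tally weights:
  weight 0: 1 codewords.
  weight 1: 2 codewords.
  weight 2: 2 codewords.
  weight 3: 2 codewords.
  weight 4: 1 codewords.
Minimum distance d = smallest w > 0 with A_w > 0 = 1.
Sanity: Σ A_w = 8 = 2^3 = 8 ✓.


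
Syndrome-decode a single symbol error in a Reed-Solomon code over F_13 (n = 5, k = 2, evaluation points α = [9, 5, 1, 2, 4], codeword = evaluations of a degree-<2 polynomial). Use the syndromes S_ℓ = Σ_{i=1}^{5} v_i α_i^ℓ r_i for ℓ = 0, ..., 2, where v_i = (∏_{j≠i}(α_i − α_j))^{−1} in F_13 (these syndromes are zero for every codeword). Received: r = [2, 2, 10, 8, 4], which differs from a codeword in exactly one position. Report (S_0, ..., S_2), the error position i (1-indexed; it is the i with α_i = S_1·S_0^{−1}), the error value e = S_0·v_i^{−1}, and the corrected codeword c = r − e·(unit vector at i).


S = (4, 10, 12), error at position 1, error magnitude e = 8, c = [7, 2, 10, 8, 4].

Step 1: column multipliers v_i = (∏_{j≠i}(α_i − α_j))^{−1} mod 13.
  i = 1 (α = 9): (9−5)(9−1)(9−2)(9−4) = 4·8·7·5 = 1120 ≡ 2, so v_1 = 2^{−1} = 7 (mod 13).
  i = 2 (α = 5): (5−9)(5−1)(5−2)(5−4) = (−4)·4·3·1 = −48 ≡ 4, so v_2 = 4^{−1} = 10 (mod 13).
  i = 3 (α = 1): (1−9)(1−5)(1−2)(1−4) = (−8)·(−4)·(−1)·(−3) = 96 ≡ 5, so v_3 = 5^{−1} = 8 (mod 13).
  i = 4 (α = 2): (2−9)(2−5)(2−1)(2−4) = (−7)·(−3)·1·(−2) = −42 ≡ 10, so v_4 = 10^{−1} = 4 (mod 13).
  i = 5 (α = 4): (4−9)(4−5)(4−1)(4−2) = (−5)·(−1)·3·2 = 30 ≡ 4, so v_5 = 4^{−1} = 10 (mod 13).
  v = [7, 10, 8, 4, 10].
Step 2: syndromes of r = [2, 2, 10, 8, 4] (all sums mod 13).
  S_0 = Σ v_i r_i = 7·2 + 10·2 + 8·10 + 4·8 + 10·4 = 186 ≡ 4.
  S_1 = Σ v_i α_i r_i = 7·9·2 + 10·5·2 + 8·1·10 + 4·2·8 + 10·4·4 = 530 ≡ 10.
  α_i^2 mod 13 = [3, 12, 1, 4, 3].
  S_2 = Σ v_i α_i^2 r_i = 7·3·2 + 10·12·2 + 8·1·10 + 4·4·8 + 10·3·4 = 610 ≡ 12.
  S = (4, 10, 12) ≠ 0, so r is not a codeword (an error is present).
Step 3: locate the error. For a single error e at position i, S_ℓ = v_i·e·α_i^ℓ, so α_err = S_1/S_0.
  S_0^{−1} = 4^{−1} = 10 (mod 13), so α_err = 10·10 = 100 ≡ 9 = α_1. Error position i = 1.
  Consistency check: S_2/S_1 = 12·4 = 48 ≡ 9 = α_err ✓ (single-error assumption holds).
Step 4: error magnitude e = S_0/v_1 = S_0·∏_{j≠1}(α_1 − α_j) = 4·2 = 8 ≡ 8 (mod 13).
Step 5: correct position 1: c_1 = r_1 − e = 2 − 8 ≡ 7 (mod 13). Hence c = [7, 2, 10, 8, 4].
  Check: interpolating c through the α_i gives m(x) = 12 + 11·x (degree < 2) with m(α_i) = c_i for every i, so c is indeed a codeword.


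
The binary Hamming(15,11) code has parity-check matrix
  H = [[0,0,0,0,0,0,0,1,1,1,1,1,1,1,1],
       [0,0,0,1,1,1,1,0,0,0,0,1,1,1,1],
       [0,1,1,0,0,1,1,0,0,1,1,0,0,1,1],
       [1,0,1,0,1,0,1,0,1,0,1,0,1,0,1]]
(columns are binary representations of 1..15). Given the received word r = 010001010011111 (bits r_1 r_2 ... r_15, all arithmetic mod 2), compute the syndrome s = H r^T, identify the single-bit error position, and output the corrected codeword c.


s = (0, 1, 1, 1)^T, error position = 7, corrected codeword c = 010001110011111

Compute s = H r^T mod 2 one row at a time:
  s_1 = 1 + 0 + 0 + 1 + 1 + 1 + 1 + 1 = 6 ≡ 0 (mod 2).
  s_2 = 0 + 0 + 1 + 0 + 1 + 1 + 1 + 1 = 5 ≡ 1 (mod 2).
  s_3 = 1 + 0 + 1 + 0 + 0 + 1 + 1 + 1 = 5 ≡ 1 (mod 2).
  s_4 = 0 + 0 + 0 + 0 + 0 + 1 + 1 + 1 = 3 ≡ 1 (mod 2).
s = (0, 1, 1, 1)^T — this equals column 7 of H (binary 0111), so error is at position 7.
Correct: flip bit 7 of r = 010001010011111 to get c = 010001110011111.


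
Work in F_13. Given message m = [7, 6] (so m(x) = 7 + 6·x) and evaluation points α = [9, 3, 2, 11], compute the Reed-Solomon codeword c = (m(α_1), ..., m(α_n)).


c = [9, 12, 6, 8]

Message polynomial: m(x) = 7 + 6·x (mod 13).
For each evaluation point α_i, compute m(α_i) mod 13:
  α_1 = 9: Horner steps 6 → 9, so m(9) = 9.
  α_2 = 3: Horner steps 6 → 12, so m(3) = 12.
  α_3 = 2: Horner steps 6 → 6, so m(2) = 6.
  α_4 = 11: Horner steps 6 → 8, so m(11) = 8.
Codeword c = [9, 12, 6, 8] ∈ F_13^4.


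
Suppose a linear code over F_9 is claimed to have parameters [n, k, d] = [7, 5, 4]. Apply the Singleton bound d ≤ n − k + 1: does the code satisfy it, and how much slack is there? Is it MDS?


Singleton RHS = n − k + 1 = 3, slack = -1, bound violated (no such code; not MDS).

Singleton bound: d ≤ n − k + 1.
Here n = 7, k = 5, so n − k + 1 = 3.
Given d = 4, check d ≤ 3: NO.
Slack = (n − k + 1) − d = -1.
The slack is negative: d = 4 exceeds n − k + 1 = 3 by 1, so the Singleton bound is violated and no linear [7, 5, 4]_9 code can exist. In particular it is not MDS (MDS requires d = n − k + 1 exactly).
Description: the claimed parameters are [7, 5, 4]_9; such a code would be impossible (violates the Singleton bound).


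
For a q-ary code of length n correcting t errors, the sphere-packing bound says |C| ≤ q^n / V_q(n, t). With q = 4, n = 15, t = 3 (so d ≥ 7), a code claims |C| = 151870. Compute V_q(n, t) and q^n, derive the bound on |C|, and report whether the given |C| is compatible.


V_q(n, t) = 13276, q^n = 1073741824, Hamming bound = 80878, |C| = 151870 > bound (violated).

Step 1: Compute V_q(n, t) = Σ_{j=0}^3 C(n, j) (q−1)^j.
  j = 0: C(15,0)·(3)^0 = 1·1 = 1.
  j = 1: C(15,1)·(3)^1 = 15·3 = 45.
  j = 2: C(15,2)·(3)^2 = 105·9 = 945.
  j = 3: C(15,3)·(3)^3 = 455·27 = 12285.
  V_q(n, t) = 1 + 45 + 945 + 12285 = 13276.
Step 2: q^n = 4^15 = 1073741824.
Step 3: Hamming bound ⌊q^n / V_q(n,t)⌋ = ⌊1073741824/13276⌋ = 80878.
Step 4: Compare |C| = 151870 to 80878: violated.
The claimed |C| lies above the Hamming bound, so no 4-ary code of length 15 with d ≥ 7 can have 151870 codewords.


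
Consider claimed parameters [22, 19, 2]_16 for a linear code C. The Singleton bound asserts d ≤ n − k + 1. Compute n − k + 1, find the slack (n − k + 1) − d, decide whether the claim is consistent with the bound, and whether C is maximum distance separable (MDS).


Singleton RHS = n − k + 1 = 4, slack = 2, bound satisfied, not MDS.

Singleton bound: d ≤ n − k + 1.
Here n = 22, k = 19, so n − k + 1 = 4.
Given d = 2, check d ≤ 4: YES.
Slack = (n − k + 1) − d = 2.
The code is NOT MDS (slack = 2 > 0).
Description: the claimed parameters are [22, 19, 2]_16; such a code would be non-MDS.


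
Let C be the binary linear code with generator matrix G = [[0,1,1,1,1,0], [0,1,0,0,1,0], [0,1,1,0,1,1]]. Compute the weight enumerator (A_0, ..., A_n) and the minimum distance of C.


Weight distribution: A_0 = 1, A_2 = 4, A_4 = 3. Minimum distance d = 2.

Enumerate all 2^3 = 8 messages m ∈ F_2^3.
For each, compute codeword c = mG in F_2^6, then tally its weight.
  m = 000 → c = 000000, weight = 0.
  m = 100 → c = 011110, weight = 4.
  m = 010 → c = 010010, weight = 2.
  m = 110 → c = 001100, weight = 2.
  m = 001 → c = 011011, weight = 4.
  m = 101 → c = 000101, weight = 2.
  m = 011 → c = 001001, weight = 2.
  m = 111 → c = 010111, weight = 4.
Tally weights:
  weight 0: 1 codewords.
  weight 2: 4 codewords.
  weight 4: 3 codewords.
Minimum distance d = smallest w > 0 with A_w > 0 = 2.
Sanity: Σ A_w = 8 = 2^3 = 8 ✓.


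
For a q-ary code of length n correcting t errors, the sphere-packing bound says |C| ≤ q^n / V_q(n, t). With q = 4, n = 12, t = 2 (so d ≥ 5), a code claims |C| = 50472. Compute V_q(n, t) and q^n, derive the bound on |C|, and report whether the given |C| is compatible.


V_q(n, t) = 631, q^n = 16777216, Hamming bound = 26588, |C| = 50472 > bound (violated).

Step 1: Compute V_q(n, t) = Σ_{j=0}^2 C(n, j) (q−1)^j.
  j = 0: C(12,0)·(3)^0 = 1·1 = 1.
  j = 1: C(12,1)·(3)^1 = 12·3 = 36.
  j = 2: C(12,2)·(3)^2 = 66·9 = 594.
  V_q(n, t) = 1 + 36 + 594 = 631.
Step 2: q^n = 4^12 = 16777216.
Step 3: Hamming bound ⌊q^n / V_q(n,t)⌋ = ⌊16777216/631⌋ = 26588.
Step 4: Compare |C| = 50472 to 26588: violated.
The claimed |C| lies above the Hamming bound, so no 4-ary code of length 12 with d ≥ 5 can have 50472 codewords.


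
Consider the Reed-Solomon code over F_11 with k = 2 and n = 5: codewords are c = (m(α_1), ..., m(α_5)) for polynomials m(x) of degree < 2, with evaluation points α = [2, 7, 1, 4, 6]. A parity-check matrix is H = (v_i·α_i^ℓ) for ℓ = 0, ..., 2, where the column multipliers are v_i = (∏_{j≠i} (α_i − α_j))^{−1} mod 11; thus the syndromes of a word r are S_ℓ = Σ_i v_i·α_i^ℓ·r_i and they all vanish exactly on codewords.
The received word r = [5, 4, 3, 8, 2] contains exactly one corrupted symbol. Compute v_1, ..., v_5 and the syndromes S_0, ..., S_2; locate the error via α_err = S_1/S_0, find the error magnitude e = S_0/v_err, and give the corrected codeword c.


S = (7, 6, 2), error at position 4, error magnitude e = 10, c = [5, 4, 3, 9, 2].

Step 1: column multipliers v_i = (∏_{j≠i}(α_i − α_j))^{−1} mod 11.
  i = 1 (α = 2): (2−7)(2−1)(2−4)(2−6) = (−5)·1·(−2)·(−4) = −40 ≡ 4, so v_1 = 4^{−1} = 3 (mod 11).
  i = 2 (α = 7): (7−2)(7−1)(7−4)(7−6) = 5·6·3·1 = 90 ≡ 2, so v_2 = 2^{−1} = 6 (mod 11).
  i = 3 (α = 1): (1−2)(1−7)(1−4)(1−6) = (−1)·(−6)·(−3)·(−5) = 90 ≡ 2, so v_3 = 2^{−1} = 6 (mod 11).
  i = 4 (α = 4): (4−2)(4−7)(4−1)(4−6) = 2·(−3)·3·(−2) = 36 ≡ 3, so v_4 = 3^{−1} = 4 (mod 11).
  i = 5 (α = 6): (6−2)(6−7)(6−1)(6−4) = 4·(−1)·5·2 = −40 ≡ 4, so v_5 = 4^{−1} = 3 (mod 11).
  v = [3, 6, 6, 4, 3].
Step 2: syndromes of r = [5, 4, 3, 8, 2] (all sums mod 11).
  S_0 = Σ v_i r_i = 3·5 + 6·4 + 6·3 + 4·8 + 3·2 = 95 ≡ 7.
  S_1 = Σ v_i α_i r_i = 3·2·5 + 6·7·4 + 6·1·3 + 4·4·8 + 3·6·2 = 380 ≡ 6.
  α_i^2 mod 11 = [4, 5, 1, 5, 3].
  S_2 = Σ v_i α_i^2 r_i = 3·4·5 + 6·5·4 + 6·1·3 + 4·5·8 + 3·3·2 = 376 ≡ 2.
  S = (7, 6, 2) ≠ 0, so r is not a codeword (an error is present).
Step 3: locate the error. For a single error e at position i, S_ℓ = v_i·e·α_i^ℓ, so α_err = S_1/S_0.
  S_0^{−1} = 7^{−1} = 8 (mod 11), so α_err = 6·8 = 48 ≡ 4 = α_4. Error position i = 4.
  Consistency check: S_2/S_1 = 2·2 = 4 ≡ 4 = α_err ✓ (single-error assumption holds).
Step 4: error magnitude e = S_0/v_4 = S_0·∏_{j≠4}(α_4 − α_j) = 7·3 = 21 ≡ 10 (mod 11).
Step 5: correct position 4: c_4 = r_4 − e = 8 − 10 ≡ 9 (mod 11). Hence c = [5, 4, 3, 9, 2].
  Check: interpolating c through the α_i gives m(x) = 1 + 2·x (degree < 2) with m(α_i) = c_i for every i, so c is indeed a codeword.


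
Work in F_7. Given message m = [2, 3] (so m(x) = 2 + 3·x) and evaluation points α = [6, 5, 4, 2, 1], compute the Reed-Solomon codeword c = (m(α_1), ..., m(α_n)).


c = [6, 3, 0, 1, 5]

Message polynomial: m(x) = 2 + 3·x (mod 7).
For each evaluation point α_i, compute m(α_i) mod 7:
  α_1 = 6: Horner steps 3 → 6, so m(6) = 6.
  α_2 = 5: Horner steps 3 → 3, so m(5) = 3.
  α_3 = 4: Horner steps 3 → 0, so m(4) = 0.
  α_4 = 2: Horner steps 3 → 1, so m(2) = 1.
  α_5 = 1: Horner steps 3 → 5, so m(1) = 5.
Codeword c = [6, 3, 0, 1, 5] ∈ F_7^5.


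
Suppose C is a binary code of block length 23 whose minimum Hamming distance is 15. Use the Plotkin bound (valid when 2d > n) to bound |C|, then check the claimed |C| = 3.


Plotkin bound M ≤ 4; given |C| = 3 ≤ bound (satisfied).

Check applicability: 2d = 30, n = 23.
2d − n = 7 > 0, so Plotkin applies.
Compute d/(2d−n) = 15/7 ≈ 2.1429.
⌊d/(2d−n)⌋ = 2.
Plotkin bound: M ≤ 2·2 = 4.
Given |C| = 3, check: satisfied.
This |C| is below the Plotkin bound.


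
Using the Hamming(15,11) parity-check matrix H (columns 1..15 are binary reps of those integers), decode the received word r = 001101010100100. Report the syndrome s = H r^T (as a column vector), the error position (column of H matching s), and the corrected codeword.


s = (1, 1, 1, 0)^T, error position = 14, corrected codeword c = 001101010100110

Compute s = H r^T mod 2 one row at a time:
  s_1 = 1 + 0 + 1 + 0 + 0 + 1 + 0 + 0 = 3 ≡ 1 (mod 2).
  s_2 = 1 + 0 + 1 + 0 + 0 + 1 + 0 + 0 = 3 ≡ 1 (mod 2).
  s_3 = 0 + 1 + 1 + 0 + 1 + 0 + 0 + 0 = 3 ≡ 1 (mod 2).
  s_4 = 0 + 1 + 0 + 0 + 0 + 0 + 1 + 0 = 2 ≡ 0 (mod 2).
s = (1, 1, 1, 0)^T — this equals column 14 of H (binary 1110), so error is at position 14.
Correct: flip bit 14 of r = 001101010100100 to get c = 001101010100110.


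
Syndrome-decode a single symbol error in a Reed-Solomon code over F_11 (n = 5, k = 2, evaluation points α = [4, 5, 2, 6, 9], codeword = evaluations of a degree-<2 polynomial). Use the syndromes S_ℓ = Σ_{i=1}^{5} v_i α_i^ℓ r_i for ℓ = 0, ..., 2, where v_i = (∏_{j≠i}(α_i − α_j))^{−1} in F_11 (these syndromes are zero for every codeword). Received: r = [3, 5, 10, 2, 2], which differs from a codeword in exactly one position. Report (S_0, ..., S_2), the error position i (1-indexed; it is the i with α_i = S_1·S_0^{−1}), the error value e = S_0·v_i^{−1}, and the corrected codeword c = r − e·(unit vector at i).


S = (8, 4, 2), error at position 4, error magnitude e = 6, c = [3, 5, 10, 7, 2].

Step 1: column multipliers v_i = (∏_{j≠i}(α_i − α_j))^{−1} mod 11.
  i = 1 (α = 4): (4−5)(4−2)(4−6)(4−9) = (−1)·2·(−2)·(−5) = −20 ≡ 2, so v_1 = 2^{−1} = 6 (mod 11).
  i = 2 (α = 5): (5−4)(5−2)(5−6)(5−9) = 1·3·(−1)·(−4) = 12 ≡ 1, so v_2 = 1^{−1} = 1 (mod 11).
  i = 3 (α = 2): (2−4)(2−5)(2−6)(2−9) = (−2)·(−3)·(−4)·(−7) = 168 ≡ 3, so v_3 = 3^{−1} = 4 (mod 11).
  i = 4 (α = 6): (6−4)(6−5)(6−2)(6−9) = 2·1·4·(−3) = −24 ≡ 9, so v_4 = 9^{−1} = 5 (mod 11).
  i = 5 (α = 9): (9−4)(9−5)(9−2)(9−6) = 5·4·7·3 = 420 ≡ 2, so v_5 = 2^{−1} = 6 (mod 11).
  v = [6, 1, 4, 5, 6].
Step 2: syndromes of r = [3, 5, 10, 2, 2] (all sums mod 11).
  S_0 = Σ v_i r_i = 6·3 + 1·5 + 4·10 + 5·2 + 6·2 = 85 ≡ 8.
  S_1 = Σ v_i α_i r_i = 6·4·3 + 1·5·5 + 4·2·10 + 5·6·2 + 6·9·2 = 345 ≡ 4.
  α_i^2 mod 11 = [5, 3, 4, 3, 4].
  S_2 = Σ v_i α_i^2 r_i = 6·5·3 + 1·3·5 + 4·4·10 + 5·3·2 + 6·4·2 = 343 ≡ 2.
  S = (8, 4, 2) ≠ 0, so r is not a codeword (an error is present).
Step 3: locate the error. For a single error e at position i, S_ℓ = v_i·e·α_i^ℓ, so α_err = S_1/S_0.
  S_0^{−1} = 8^{−1} = 7 (mod 11), so α_err = 4·7 = 28 ≡ 6 = α_4. Error position i = 4.
  Consistency check: S_2/S_1 = 2·3 = 6 ≡ 6 = α_err ✓ (single-error assumption holds).
Step 4: error magnitude e = S_0/v_4 = S_0·∏_{j≠4}(α_4 − α_j) = 8·9 = 72 ≡ 6 (mod 11).
Step 5: correct position 4: c_4 = r_4 − e = 2 − 6 ≡ 7 (mod 11). Hence c = [3, 5, 10, 7, 2].
  Check: interpolating c through the α_i gives m(x) = 6 + 2·x (degree < 2) with m(α_i) = c_i for every i, so c is indeed a codeword.


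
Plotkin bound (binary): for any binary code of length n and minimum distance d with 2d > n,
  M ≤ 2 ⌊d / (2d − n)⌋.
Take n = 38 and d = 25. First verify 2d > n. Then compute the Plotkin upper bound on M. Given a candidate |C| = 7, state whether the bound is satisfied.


Plotkin bound M ≤ 4; given |C| = 7 > bound (violated).

Check applicability: 2d = 50, n = 38.
2d − n = 12 > 0, so Plotkin applies.
Compute d/(2d−n) = 25/12 ≈ 2.0833.
⌊d/(2d−n)⌋ = 2.
Plotkin bound: M ≤ 2·2 = 4.
Given |C| = 7, check: VIOLATED.
This |C| is above the Plotkin bound, so no binary code with n = 38, d = 25 and 7 codewords exists.


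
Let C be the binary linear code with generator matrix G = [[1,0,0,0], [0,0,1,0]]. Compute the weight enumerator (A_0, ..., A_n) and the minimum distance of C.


Weight distribution: A_0 = 1, A_1 = 2, A_2 = 1. Minimum distance d = 1.

Enumerate all 2^2 = 4 messages m ∈ F_2^2.
For each, compute codeword c = mG in F_2^4, then tally its weight.
  m = 00 → c = 0000, weight = 0.
  m = 10 → c = 1000, weight = 1.
  m = 01 → c = 0010, weight = 1.
  m = 11 → c = 1010, weight = 2.
Tally weights:
  weight 0: 1 codewords.
  weight 1: 2 codewords.
  weight 2: 1 codewords.
Minimum distance d = smallest w > 0 with A_w > 0 = 1.
Sanity: Σ A_w = 4 = 2^2 = 4 ✓.


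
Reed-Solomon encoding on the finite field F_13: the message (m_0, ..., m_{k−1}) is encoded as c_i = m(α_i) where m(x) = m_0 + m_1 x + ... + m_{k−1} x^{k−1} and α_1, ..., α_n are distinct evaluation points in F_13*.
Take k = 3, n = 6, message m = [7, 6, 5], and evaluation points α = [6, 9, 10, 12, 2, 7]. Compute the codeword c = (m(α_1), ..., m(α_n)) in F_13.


c = [2, 11, 8, 6, 0, 8]

Message polynomial: m(x) = 7 + 6·x + 5·x^2 (mod 13).
For each evaluation point α_i, compute m(α_i) mod 13:
  α_1 = 6: Horner steps 5 → 10 → 2, so m(6) = 2.
  α_2 = 9: Horner steps 5 → 12 → 11, so m(9) = 11.
  α_3 = 10: Horner steps 5 → 4 → 8, so m(10) = 8.
  α_4 = 12: Horner steps 5 → 1 → 6, so m(12) = 6.
  α_5 = 2: Horner steps 5 → 3 → 0, so m(2) = 0.
  α_6 = 7: Horner steps 5 → 2 → 8, so m(7) = 8.
Codeword c = [2, 11, 8, 6, 0, 8] ∈ F_13^6.
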